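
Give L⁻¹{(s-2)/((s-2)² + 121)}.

Using frequency shift: L⁻¹{(s-a)/((s-a)² + b²)} = e^(at)cos(bt). Here a=2, b=11

Final answer: e^(2t)·cos(11t)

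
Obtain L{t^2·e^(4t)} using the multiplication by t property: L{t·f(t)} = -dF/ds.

Using L{t^n·e^(at)} = n!/(s-a)^(n+1), L{t^2·e^(4t)} = 2/(s-4)^3

Final answer: 2/(s-4)^3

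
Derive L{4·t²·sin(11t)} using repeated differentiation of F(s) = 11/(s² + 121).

F(s) = 11/(s² + 121). F'(s) = -22s/(s² + 121)². F''(s) = -22(121 - 3s²)/(s² + 121)³ = (66s² - 2662)/(s² + 121)³. So L{t²·sin(11t)} = (-1)² F''(s) = (66s² - 2662)/(s² + 121)³. Then L{4·t²·sin(11t)} = 4·(66s² - 2662)/(s² + 121)³ = (264s² - 10648)/(s² + 121)³

Final answer: (264s² - 10648)/(s² + 121)³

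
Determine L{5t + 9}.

L{5t + 9} = 5·L{t} + 9·L{1} = 5/s² + 9/s

Final answer: 5/s² + 9/s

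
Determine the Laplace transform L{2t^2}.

L{2t^2} = 2 · L{t^2} = 2 · 2/s^3 = 4/s^3

Final answer: 4/s^3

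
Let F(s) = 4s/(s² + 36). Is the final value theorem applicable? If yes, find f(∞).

The final value theorem requires all poles of sF(s) in the left half-plane. sF(s) = 4s²/(s² + 36) has poles at s = ±6i (imaginary axis). Theorem does NOT apply (oscillatory system).

Final answer: Not applicable (oscillatory)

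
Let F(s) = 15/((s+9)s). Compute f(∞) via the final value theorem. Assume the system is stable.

f(∞) = lim_{s→0} sF(s) = lim_{s→0} 15/(s+9) = 5/3

Final answer: 5/3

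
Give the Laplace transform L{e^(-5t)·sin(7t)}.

L{e^(at)·sin(ωt)} = ω/((s-a)² + ω²), so L{e^(-5t)·sin(7t)} = 7/((s+5)² + 49)

Final answer: 7/((s+5)² + 49)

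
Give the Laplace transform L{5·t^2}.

L{t^n} = n!/s^(n+1), so L{t^2} = 2/s^3. Then L{5·t^2} = 5·2/s^3 = 10/s^3

Final answer: 10/s^3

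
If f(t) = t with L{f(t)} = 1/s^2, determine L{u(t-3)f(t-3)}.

Time shift theorem: L{u(t-a)f(t-a)} = e^(-as)F(s). Here a=3, F(s) = 1/s^2, so L{u(t-3)f(t-3)} = e^(-3s)·1/s^2

Final answer: e^(-3s)·1/s^2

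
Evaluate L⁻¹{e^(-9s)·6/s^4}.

L⁻¹{6/s^4} = t^3. By the time shift theorem, L⁻¹{e^(-as)F(s)} = u(t-a)f(t-a) with a=9, so L⁻¹{e^(-9s)·6/s^4} = u(t-9)·(t-9)^3

Final answer: u(t-9)·(t-9)^3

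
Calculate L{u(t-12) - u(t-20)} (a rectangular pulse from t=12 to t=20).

L{u(t-a)} = e^(-as)/s. L{u(t-12) - u(t-20)} = (e^(-12s) - e^(-20s))/s

Final answer: (e^(-12s) - e^(-20s))/s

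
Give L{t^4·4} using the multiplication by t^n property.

L{4} = 4/s. d^1/ds^1[1/s] = -1/s². d^2/ds^2[1/s] = 2/s^3. d^3/ds^3[1/s] = -6/s^4. d^4/ds^4[1/s] = 24/s^5. So L{t^4} = (-1)^{4}·24/s^5 = 24/s^5. Then L{t^4·4} = 4·24/s^5 = 96/s^5

Final answer: 96/s^5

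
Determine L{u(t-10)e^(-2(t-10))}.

u(t-a)f(t-a) with f(t)=e^(-2t). L{e^(-2t)} = 1/(s+2). By time shift: e^(-10s)/(s+2)

Final answer: e^(-10s)/(s+2)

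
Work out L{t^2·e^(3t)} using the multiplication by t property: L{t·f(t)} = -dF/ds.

Using L{t^n·e^(at)} = n!/(s-a)^(n+1), L{t^2·e^(3t)} = 2/(s-3)^3

Final answer: 2/(s-3)^3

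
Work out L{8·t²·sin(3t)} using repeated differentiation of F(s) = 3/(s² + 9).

F(s) = 3/(s² + 9). F'(s) = -6s/(s² + 9)². F''(s) = -6(9 - 3s²)/(s² + 9)³ = (18s² - 54)/(s² + 9)³. So L{t²·sin(3t)} = (-1)² F''(s) = (18s² - 54)/(s² + 9)³. Then L{8·t²·sin(3t)} = 8·(18s² - 54)/(s² + 9)³ = (144s² - 432)/(s² + 9)³

Final answer: (144s² - 432)/(s² + 9)³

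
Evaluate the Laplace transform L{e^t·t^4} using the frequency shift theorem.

L{e^(at)·t^n} = n!/(s-a)^(n+1), so L{e^t·t^4} = 24/(s-1)^5

Final answer: 24/(s-1)^5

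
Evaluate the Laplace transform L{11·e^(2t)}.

L{e^(at)} = 1/(s-a), so L{e^(2t)} = 1/(s-2). Then L{11·e^(2t)} = 11/(s-2)

Final answer: 11/(s-2)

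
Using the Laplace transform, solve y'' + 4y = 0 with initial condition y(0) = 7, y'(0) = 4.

L{y''} + 4L{y} = 0. s²Y - 7s - 4 + 4Y = 0. Y(s² + 4) = 7s + 4. Y = (7s + 4)/(s² + 4). Inverting: y(t) = 7cos(2t) + 2sin(2t)

Final answer: y(t) = 7cos(2t) + 2sin(2t)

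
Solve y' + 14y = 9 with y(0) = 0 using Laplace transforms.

sY + 14Y = 9/s. Y = 9/(s(s+14)). Partial fractions: Y = 9/14/s - 9/14/(s+14)

Final answer: y(t) = 9/14(1 - e^(-14t))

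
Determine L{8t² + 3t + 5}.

L{8t² + 3t + 5} = 8·2/s³ + 3/s² + 5/s = 16/s³ + 3/s² + 5/s

Final answer: 16/s³ + 3/s² + 5/s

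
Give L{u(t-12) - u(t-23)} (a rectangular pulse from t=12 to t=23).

L{u(t-a)} = e^(-as)/s. L{u(t-12) - u(t-23)} = (e^(-12s) - e^(-23s))/s

Final answer: (e^(-12s) - e^(-23s))/s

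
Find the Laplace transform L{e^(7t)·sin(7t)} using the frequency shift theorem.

Frequency shift: L{e^(at)f(t)} = F(s-a). L{e^(7t)·sin(7t)} = 7/((s-7)² + 49)

Final answer: 7/((s-7)² + 49)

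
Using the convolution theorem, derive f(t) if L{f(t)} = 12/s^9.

12/s^9 = (12/s)·(1/s^8) = L{12}·L{t^7/5040}. By convolution, f(t) = 12*t^7/5040 = ∫₀ᵗ 12·τ^7/5040 dτ = 12·t^8/40320

Final answer: 12·t^8/40320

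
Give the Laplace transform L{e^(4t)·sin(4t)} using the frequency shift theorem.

Frequency shift: L{e^(at)f(t)} = F(s-a). L{e^(4t)·sin(4t)} = 4/((s-4)² + 16)

Final answer: 4/((s-4)² + 16)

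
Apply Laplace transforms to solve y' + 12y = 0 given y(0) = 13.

L{y'} + 12L{y} = 0. sY - 13 + 12Y = 0. Y(s+12) = 13. Y = 13/(s+12)

Final answer: y(t) = 13e^(-12t)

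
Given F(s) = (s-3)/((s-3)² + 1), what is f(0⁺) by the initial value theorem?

f(0⁺) = lim_{s→∞} sF(s) = lim_{s→∞} s(s-3)/((s-3)² + 1) = 1

Final answer: 1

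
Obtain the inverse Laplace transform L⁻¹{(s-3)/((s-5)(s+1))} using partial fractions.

Using partial fractions, f(t) = (2e^(5t) + 4e^(-t))/6

Final answer: (2e^(5t) + 4e^(-t))/6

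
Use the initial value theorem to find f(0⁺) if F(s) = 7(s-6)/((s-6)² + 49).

f(0⁺) = lim_{s→∞} sF(s) = lim_{s→∞} 7s(s-6)/((s-6)² + 49) = 7

Final answer: 7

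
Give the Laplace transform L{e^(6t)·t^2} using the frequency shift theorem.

L{e^(at)·t^n} = n!/(s-a)^(n+1), so L{e^(6t)·t^2} = 2/(s-6)^3

Final answer: 2/(s-6)^3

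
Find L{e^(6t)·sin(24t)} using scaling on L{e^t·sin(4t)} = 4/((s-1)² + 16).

Scaling with a=6: L{e^(6t)·sin(24t)} = (1/6) · 4/((s/6-1)² + 16). Simplifying: 24/((s-6)² + 576)

Final answer: 24/((s-6)² + 576)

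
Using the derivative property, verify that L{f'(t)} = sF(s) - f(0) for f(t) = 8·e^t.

f'(t) = 8e^t. Direct: L{f'(t)} = 8/(s-1). Property: s·8/(s-1) - 8 = (8s - 8(s-1))/(s-1) = 8/(s-1). ✓

Final answer: 8/(s-1)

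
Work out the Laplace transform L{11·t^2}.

L{t^n} = n!/s^(n+1), so L{t^2} = 2/s^3. Then L{11·t^2} = 11·2/s^3 = 22/s^3

Final answer: 22/s^3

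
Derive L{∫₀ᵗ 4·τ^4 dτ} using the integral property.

L{∫₀ᵗ f(τ)dτ} = F(s)/s with f(t) = 4t^4. F(s) = 96/s^5, so L{∫₀ᵗ 4·τ^4 dτ} = (96/s^5)/s = 96/s^6. (Check: ∫₀ᵗ 4·τ^4 dτ = 4t^5/5.)

Final answer: 96/s^6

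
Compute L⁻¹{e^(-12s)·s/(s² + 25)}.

L⁻¹{s/(s² + 25)} = cos(5t). By the time shift theorem, L⁻¹{e^(-as)F(s)} = u(t-a)f(t-a) with a=12, so L⁻¹{e^(-12s)·s/(s² + 25)} = u(t-12)·cos(5(t-12))

Final answer: u(t-12)·cos(5(t-12))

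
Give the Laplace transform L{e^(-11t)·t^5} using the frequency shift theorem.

L{e^(at)·t^n} = n!/(s-a)^(n+1), so L{e^(-11t)·t^5} = 120/(s+11)^6

Final answer: 120/(s+11)^6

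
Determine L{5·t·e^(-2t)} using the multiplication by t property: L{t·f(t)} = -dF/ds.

Using L{t^n·e^(at)} = n!/(s-a)^(n+1), L{t·e^(-2t)} = 1/(s+2)^2, so L{5·t·e^(-2t)} = 5·1/(s+2)^2 = 5/(s+2)^2

Final answer: 5/(s+2)^2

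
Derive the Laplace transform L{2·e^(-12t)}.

L{e^(at)} = 1/(s-a), so L{e^(-12t)} = 1/(s+12). Then L{2·e^(-12t)} = 2/(s+12)

Final answer: 2/(s+12)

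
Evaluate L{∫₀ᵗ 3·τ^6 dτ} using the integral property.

L{∫₀ᵗ f(τ)dτ} = F(s)/s with f(t) = 3t^6. F(s) = 2160/s^7, so L{∫₀ᵗ 3·τ^6 dτ} = (2160/s^7)/s = 2160/s^8. (Check: ∫₀ᵗ 3·τ^6 dτ = 3t^7/7.)

Final answer: 2160/s^8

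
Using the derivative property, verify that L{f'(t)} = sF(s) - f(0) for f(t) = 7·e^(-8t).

f'(t) = -56e^(-8t). Direct: L{f'(t)} = -56/(s+8). Property: s·7/(s+8) - 7 = (7s - 7(s+8))/(s+8) = -56/(s+8). ✓

Final answer: -56/(s+8)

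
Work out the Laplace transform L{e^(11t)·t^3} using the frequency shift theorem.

L{e^(at)·t^n} = n!/(s-a)^(n+1), so L{e^(11t)·t^3} = 6/(s-11)^4

Final answer: 6/(s-11)^4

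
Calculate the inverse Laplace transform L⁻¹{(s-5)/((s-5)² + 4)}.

Using frequency shift, L⁻¹{(s-5)/((s-5)² + 4)} = e^(5t)·cos(2t)

Final answer: e^(5t)·cos(2t)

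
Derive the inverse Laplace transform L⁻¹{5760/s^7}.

L⁻¹{n!/s^(n+1)} = t^n with n=6. So L⁻¹{720/s^7} = t^6, and L⁻¹{5760/s^7} = (5760/720)·t^6 = 8·t^6

Final answer: 8·t^6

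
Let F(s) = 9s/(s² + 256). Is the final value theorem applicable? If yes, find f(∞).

The final value theorem requires all poles of sF(s) in the left half-plane. sF(s) = 9s²/(s² + 256) has poles at s = ±16i (imaginary axis). Theorem does NOT apply (oscillatory system).

Final answer: Not applicable (oscillatory)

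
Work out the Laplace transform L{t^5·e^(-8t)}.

L{t^n·e^(at)} = n!/(s-a)^(n+1), so L{t^5·e^(-8t)} = 120/(s+8)^6

Final answer: 120/(s+8)^6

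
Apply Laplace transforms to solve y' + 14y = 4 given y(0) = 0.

sY + 14Y = 4/s. Y = 4/(s(s+14)). Partial fractions: Y = 2/7/s - 2/7/(s+14)

Final answer: y(t) = 2/7(1 - e^(-14t))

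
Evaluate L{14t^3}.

L{t^n} = n!/s^(n+1). So L{14t^3} = 14·3!/s^4 = 84/s^4

Final answer: 84/s^4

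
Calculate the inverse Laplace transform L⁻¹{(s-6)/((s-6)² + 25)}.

Using frequency shift, L⁻¹{(s-6)/((s-6)² + 25)} = e^(6t)·cos(5t)

Final answer: e^(6t)·cos(5t)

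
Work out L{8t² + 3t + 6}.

L{8t² + 3t + 6} = 8·2/s³ + 3/s² + 6/s = 16/s³ + 3/s² + 6/s

Final answer: 16/s³ + 3/s² + 6/s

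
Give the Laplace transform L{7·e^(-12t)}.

L{e^(at)} = 1/(s-a), so L{e^(-12t)} = 1/(s+12). Then L{7·e^(-12t)} = 7/(s+12)

Final answer: 7/(s+12)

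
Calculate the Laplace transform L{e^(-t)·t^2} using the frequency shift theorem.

L{e^(at)·t^n} = n!/(s-a)^(n+1), so L{e^(-t)·t^2} = 2/(s+1)^3

Final answer: 2/(s+1)^3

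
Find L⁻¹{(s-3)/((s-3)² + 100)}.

Using frequency shift: L⁻¹{(s-a)/((s-a)² + b²)} = e^(at)cos(bt). Here a=3, b=10

Final answer: e^(3t)·cos(10t)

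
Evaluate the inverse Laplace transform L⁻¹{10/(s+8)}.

L⁻¹{1/(s-a)} = e^(at), so L⁻¹{1/(s+8)} = e^(-8t), and L⁻¹{10/(s+8)} = 10·e^(-8t)

Final answer: 10·e^(-8t)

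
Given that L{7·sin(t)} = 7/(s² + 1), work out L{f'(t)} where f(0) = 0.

L{f'(t)} = s·F(s) - f(0) = s·7/(s² + 1) - 0 = 7s/(s² + 1)

Final answer: 7s/(s² + 1)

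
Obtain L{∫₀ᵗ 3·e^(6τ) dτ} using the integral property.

L{∫₀ᵗ f(τ)dτ} = F(s)/s with F(s) = 3/(s-6), so L{∫₀ᵗ 3·e^(6τ) dτ} = 3/(s(s-6))

Final answer: 3/(s(s-6))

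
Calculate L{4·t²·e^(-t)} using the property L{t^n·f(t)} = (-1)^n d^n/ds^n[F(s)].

L{e^(-t)} = 1/(s+1). d/ds[1/(s+1)] = -1/(s+1)². d²/ds²[1/(s+1)] = 2/(s+1)³. So L{t²·e^(-t)} = (-1)² · 2/(s+1)³ = 2/(s+1)³. Then L{4·t²·e^(-t)} = 4·2/(s+1)³ = 8/(s+1)³

Final answer: 8/(s+1)³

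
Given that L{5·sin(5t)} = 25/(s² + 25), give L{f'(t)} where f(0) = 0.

L{f'(t)} = s·F(s) - f(0) = s·25/(s² + 25) - 0 = 25s/(s² + 25)

Final answer: 25s/(s² + 25)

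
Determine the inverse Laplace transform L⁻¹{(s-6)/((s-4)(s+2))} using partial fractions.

Using partial fractions, f(t) = (-2e^(4t) + 8e^(-2t))/6

Final answer: (-2e^(4t) + 8e^(-2t))/6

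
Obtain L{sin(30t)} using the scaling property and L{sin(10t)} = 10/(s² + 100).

Using L{f(at)} = (1/a)F(s/a) with a=3: L{sin(30t)} = (1/3) · 10/((s/3)² + 100) = (1/3) · 10·9/(s² + 900) = 30/(s² + 900)

Final answer: 30/(s² + 900)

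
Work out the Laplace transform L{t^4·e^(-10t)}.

L{t^n·e^(at)} = n!/(s-a)^(n+1), so L{t^4·e^(-10t)} = 24/(s+10)^5

Final answer: 24/(s+10)^5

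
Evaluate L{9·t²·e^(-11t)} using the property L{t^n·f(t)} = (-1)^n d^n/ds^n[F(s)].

L{e^(-11t)} = 1/(s+11). d/ds[1/(s+11)] = -1/(s+11)². d²/ds²[1/(s+11)] = 2/(s+11)³. So L{t²·e^(-11t)} = (-1)² · 2/(s+11)³ = 2/(s+11)³. Then L{9·t²·e^(-11t)} = 9·2/(s+11)³ = 18/(s+11)³

Final answer: 18/(s+11)³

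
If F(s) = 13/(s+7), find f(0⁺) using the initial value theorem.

f(0⁺) = lim_{s→∞} s·13/(s+7) = lim_{s→∞} 13s/(s+7) = 13

Final answer: 13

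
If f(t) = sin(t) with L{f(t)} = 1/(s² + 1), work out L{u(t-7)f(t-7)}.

Time shift theorem: L{u(t-a)f(t-a)} = e^(-as)F(s). Here a=7, F(s) = 1/(s² + 1), so L{u(t-7)f(t-7)} = e^(-7s)·1/(s² + 1)

Final answer: e^(-7s)·1/(s² + 1)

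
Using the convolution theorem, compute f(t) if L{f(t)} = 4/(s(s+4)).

4/(s(s+4)) = (4/s)·(1/(s+4)) = L{4}·L{e^(-4t)}. By convolution, f(t) = 4*e^(-4t) = ∫₀ᵗ 4·e^(-4τ) dτ = 4·(1 - e^(-4t))/4

Final answer: 4·(1 - e^(-4t))/4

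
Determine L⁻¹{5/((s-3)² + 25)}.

Form: b/((s-a)² + b²) → e^(at)sin(bt). With a=3, b=5

Final answer: e^(3t)·sin(5t)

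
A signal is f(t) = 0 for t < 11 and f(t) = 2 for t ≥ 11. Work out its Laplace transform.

f(t) = 2·u(t-11). L{u(t-11)} = e^(-11s)/s, so L{f(t)} = 2·e^(-11s)/s

Final answer: 2·e^(-11s)/s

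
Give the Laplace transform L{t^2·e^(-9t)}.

L{t^n·e^(at)} = n!/(s-a)^(n+1), so L{t^2·e^(-9t)} = 2/(s+9)^3

Final answer: 2/(s+9)^3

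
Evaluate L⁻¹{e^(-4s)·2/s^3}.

L⁻¹{2/s^3} = t^2. By the time shift theorem, L⁻¹{e^(-as)F(s)} = u(t-a)f(t-a) with a=4, so L⁻¹{e^(-4s)·2/s^3} = u(t-4)·(t-4)^2

Final answer: u(t-4)·(t-4)^2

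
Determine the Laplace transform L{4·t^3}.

L{t^n} = n!/s^(n+1), so L{t^3} = 6/s^4. Then L{4·t^3} = 4·6/s^4 = 24/s^4

Final answer: 24/s^4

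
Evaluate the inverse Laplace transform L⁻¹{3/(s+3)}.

L⁻¹{1/(s-a)} = e^(at), so L⁻¹{1/(s+3)} = e^(-3t), and L⁻¹{3/(s+3)} = 3·e^(-3t)

Final answer: 3·e^(-3t)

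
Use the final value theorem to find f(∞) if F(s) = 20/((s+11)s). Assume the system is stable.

f(∞) = lim_{s→0} sF(s) = lim_{s→0} 20/(s+11) = 20/11

Final answer: 20/11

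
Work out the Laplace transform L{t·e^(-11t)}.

L{t^n·e^(at)} = n!/(s-a)^(n+1), so L{t·e^(-11t)} = 1/(s+11)^2

Final answer: 1/(s+11)^2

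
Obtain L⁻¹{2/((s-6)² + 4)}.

Form: b/((s-a)² + b²) → e^(at)sin(bt). With a=6, b=2

Final answer: e^(6t)·sin(2t)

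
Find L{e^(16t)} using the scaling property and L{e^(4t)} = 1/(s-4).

Using L{f(at)} = (1/a)F(s/a) with a=4 and f(t) = e^(4t): L{e^(16t)} = (1/4) · 1/((s/4)-4) = (1/4) · 4/(s-16) = 1/(s-16)

Final answer: 1/(s-16)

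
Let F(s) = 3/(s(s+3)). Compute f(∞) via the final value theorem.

f(∞) = lim_{s→0} s·3/(s(s+3)) = lim_{s→0} 3/(s+3) = 3/3 = 1

Final answer: 1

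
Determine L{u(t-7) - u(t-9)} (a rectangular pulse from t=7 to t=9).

L{u(t-a)} = e^(-as)/s. L{u(t-7) - u(t-9)} = (e^(-7s) - e^(-9s))/s

Final answer: (e^(-7s) - e^(-9s))/s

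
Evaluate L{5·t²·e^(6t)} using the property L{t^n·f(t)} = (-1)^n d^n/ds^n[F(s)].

L{e^(6t)} = 1/(s-6). d/ds[1/(s-6)] = -1/(s-6)². d²/ds²[1/(s-6)] = 2/(s-6)³. So L{t²·e^(6t)} = (-1)² · 2/(s-6)³ = 2/(s-6)³. Then L{5·t²·e^(6t)} = 5·2/(s-6)³ = 10/(s-6)³

Final answer: 10/(s-6)³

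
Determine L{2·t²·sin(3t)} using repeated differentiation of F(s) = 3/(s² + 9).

F(s) = 3/(s² + 9). F'(s) = -6s/(s² + 9)². F''(s) = -6(9 - 3s²)/(s² + 9)³ = (18s² - 54)/(s² + 9)³. So L{t²·sin(3t)} = (-1)² F''(s) = (18s² - 54)/(s² + 9)³. Then L{2·t²·sin(3t)} = 2·(18s² - 54)/(s² + 9)³ = (36s² - 108)/(s² + 9)³

Final answer: (36s² - 108)/(s² + 9)³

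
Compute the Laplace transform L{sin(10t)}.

L{sin(ωt)} = ω/(s² + ω²), so L{sin(10t)} = 10/(s² + 100)

Final answer: 10/(s² + 100)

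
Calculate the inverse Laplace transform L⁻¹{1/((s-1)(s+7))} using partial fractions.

Decompose: A/(s-1) + B/(s+7). A = 1/8, B = -1/8. f(t) = (e^t - e^(-7t))/8

Final answer: (e^t - e^(-7t))/8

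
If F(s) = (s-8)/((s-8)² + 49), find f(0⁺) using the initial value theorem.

f(0⁺) = lim_{s→∞} sF(s) = lim_{s→∞} s(s-8)/((s-8)² + 49) = 1

Final answer: 1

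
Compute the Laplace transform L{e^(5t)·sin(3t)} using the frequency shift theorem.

Frequency shift: L{e^(at)f(t)} = F(s-a). L{e^(5t)·sin(3t)} = 3/((s-5)² + 9)

Final answer: 3/((s-5)² + 9)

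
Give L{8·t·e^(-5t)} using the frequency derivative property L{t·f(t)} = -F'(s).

L{e^(-5t)} = 1/(s+5). By frequency derivative: L{t·e^(-5t)} = -d/ds[1/(s+5)] = -(-1)/(s+5)² = 1/(s+5)². Then L{8·t·e^(-5t)} = 8·1/(s+5)² = 8/(s+5)²

Final answer: 8/(s+5)²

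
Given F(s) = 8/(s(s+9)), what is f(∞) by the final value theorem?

f(∞) = lim_{s→0} s·8/(s(s+9)) = lim_{s→0} 8/(s+9) = 8/9 = 8/9

Final answer: 8/9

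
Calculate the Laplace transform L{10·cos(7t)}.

L{cos(ωt)} = s/(s² + ω²), so L{cos(7t)} = s/(s² + 49). Then L{10·cos(7t)} = 10·s/(s² + 49) = 10s/(s² + 49)

Final answer: 10s/(s² + 49)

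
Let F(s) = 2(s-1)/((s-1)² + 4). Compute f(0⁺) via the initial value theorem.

f(0⁺) = lim_{s→∞} sF(s) = lim_{s→∞} 2s(s-1)/((s-1)² + 4) = 2

Final answer: 2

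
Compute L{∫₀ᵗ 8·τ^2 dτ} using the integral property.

L{∫₀ᵗ f(τ)dτ} = F(s)/s with f(t) = 8t^2. F(s) = 16/s^3, so L{∫₀ᵗ 8·τ^2 dτ} = (16/s^3)/s = 16/s^4. (Check: ∫₀ᵗ 8·τ^2 dτ = 8t^3/3.)

Final answer: 16/s^4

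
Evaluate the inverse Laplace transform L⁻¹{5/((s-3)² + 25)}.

Using frequency shift, L⁻¹{5/((s-3)² + 25)} = e^(3t)·sin(5t)

Final answer: e^(3t)·sin(5t)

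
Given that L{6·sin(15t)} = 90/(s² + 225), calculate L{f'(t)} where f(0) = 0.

L{f'(t)} = s·F(s) - f(0) = s·90/(s² + 225) - 0 = 90s/(s² + 225)

Final answer: 90s/(s² + 225)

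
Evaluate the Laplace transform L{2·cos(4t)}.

L{cos(ωt)} = s/(s² + ω²), so L{cos(4t)} = s/(s² + 16). Then L{2·cos(4t)} = 2·s/(s² + 16) = 2s/(s² + 16)

Final answer: 2s/(s² + 16)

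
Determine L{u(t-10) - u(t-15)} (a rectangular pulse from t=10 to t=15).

L{u(t-a)} = e^(-as)/s. L{u(t-10) - u(t-15)} = (e^(-10s) - e^(-15s))/s

Final answer: (e^(-10s) - e^(-15s))/s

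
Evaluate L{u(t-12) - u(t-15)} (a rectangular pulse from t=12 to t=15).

L{u(t-a)} = e^(-as)/s. L{u(t-12) - u(t-15)} = (e^(-12s) - e^(-15s))/s

Final answer: (e^(-12s) - e^(-15s))/s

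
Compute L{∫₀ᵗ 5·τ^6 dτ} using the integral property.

L{∫₀ᵗ f(τ)dτ} = F(s)/s with f(t) = 5t^6. F(s) = 3600/s^7, so L{∫₀ᵗ 5·τ^6 dτ} = (3600/s^7)/s = 3600/s^8. (Check: ∫₀ᵗ 5·τ^6 dτ = 5t^7/7.)

Final answer: 3600/s^8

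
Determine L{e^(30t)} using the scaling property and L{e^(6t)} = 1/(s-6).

Using L{f(at)} = (1/a)F(s/a) with a=5 and f(t) = e^(6t): L{e^(30t)} = (1/5) · 1/((s/5)-6) = (1/5) · 5/(s-30) = 1/(s-30)

Final answer: 1/(s-30)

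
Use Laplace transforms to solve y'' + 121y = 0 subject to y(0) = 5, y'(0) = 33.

L{y''} + 121L{y} = 0. s²Y - 5s - 33 + 121Y = 0. Y(s² + 121) = 5s + 33. Y = (5s + 33)/(s² + 121). Inverting: y(t) = 5cos(11t) + 3sin(11t)

Final answer: y(t) = 5cos(11t) + 3sin(11t)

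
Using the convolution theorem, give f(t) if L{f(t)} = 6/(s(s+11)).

6/(s(s+11)) = (6/s)·(1/(s+11)) = L{6}·L{e^(-11t)}. By convolution, f(t) = 6*e^(-11t) = ∫₀ᵗ 6·e^(-11τ) dτ = 6·(1 - e^(-11t))/11

Final answer: 6·(1 - e^(-11t))/11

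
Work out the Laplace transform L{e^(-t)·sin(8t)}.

L{e^(at)·sin(ωt)} = ω/((s-a)² + ω²), so L{e^(-t)·sin(8t)} = 8/((s+1)² + 64)

Final answer: 8/((s+1)² + 64)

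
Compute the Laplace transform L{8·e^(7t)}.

L{e^(at)} = 1/(s-a), so L{e^(7t)} = 1/(s-7). Then L{8·e^(7t)} = 8/(s-7)

Final answer: 8/(s-7)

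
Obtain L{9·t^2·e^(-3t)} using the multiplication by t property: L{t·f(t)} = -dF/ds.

Using L{t^n·e^(at)} = n!/(s-a)^(n+1), L{t^2·e^(-3t)} = 2/(s+3)^3, so L{9·t^2·e^(-3t)} = 9·2/(s+3)^3 = 18/(s+3)^3

Final answer: 18/(s+3)^3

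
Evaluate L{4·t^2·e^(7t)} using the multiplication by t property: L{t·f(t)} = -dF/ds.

Using L{t^n·e^(at)} = n!/(s-a)^(n+1), L{t^2·e^(7t)} = 2/(s-7)^3, so L{4·t^2·e^(7t)} = 4·2/(s-7)^3 = 8/(s-7)^3

Final answer: 8/(s-7)^3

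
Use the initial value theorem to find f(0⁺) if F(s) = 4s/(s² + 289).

f(0⁺) = lim_{s→∞} s·4s/(s² + 289) = lim_{s→∞} 4s²/(s² + 289) = 4

Final answer: 4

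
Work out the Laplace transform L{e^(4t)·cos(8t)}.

L{e^(at)·cos(ωt)} = (s-a)/((s-a)² + ω²), so L{e^(4t)·cos(8t)} = (s-4)/((s-4)² + 64)

Final answer: (s-4)/((s-4)² + 64)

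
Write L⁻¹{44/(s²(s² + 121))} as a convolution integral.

44/(s²(s² + 121)) = (1/s²)·(44/(s² + 121)) = L{t}·L{4·sin(11t)}. So f(t) = t*(4·sin(11t)) = ∫₀ᵗ 4τ·sin(11(t-τ)) dτ

Final answer: ∫₀ᵗ 4τ·sin(11(t-τ)) dτ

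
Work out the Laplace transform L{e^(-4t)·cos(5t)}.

L{e^(at)·cos(ωt)} = (s-a)/((s-a)² + ω²), so L{e^(-4t)·cos(5t)} = (s+4)/((s+4)² + 25)

Final answer: (s+4)/((s+4)² + 25)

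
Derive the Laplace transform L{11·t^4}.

L{t^n} = n!/s^(n+1), so L{t^4} = 24/s^5. Then L{11·t^4} = 11·24/s^5 = 264/s^5

Final answer: 264/s^5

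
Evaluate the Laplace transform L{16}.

L{16} = 16 · L{1} = 16/s

Final answer: 16/s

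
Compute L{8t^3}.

L{t^n} = n!/s^(n+1). So L{8t^3} = 8·3!/s^4 = 48/s^4

Final answer: 48/s^4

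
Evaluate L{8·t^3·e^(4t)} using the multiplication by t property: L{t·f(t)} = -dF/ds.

Using L{t^n·e^(at)} = n!/(s-a)^(n+1), L{t^3·e^(4t)} = 6/(s-4)^4, so L{8·t^3·e^(4t)} = 8·6/(s-4)^4 = 48/(s-4)^4

Final answer: 48/(s-4)^4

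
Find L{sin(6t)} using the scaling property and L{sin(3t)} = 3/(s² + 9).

Using L{f(at)} = (1/a)F(s/a) with a=2: L{sin(6t)} = (1/2) · 3/((s/2)² + 9) = (1/2) · 3·4/(s² + 36) = 6/(s² + 36)

Final answer: 6/(s² + 36)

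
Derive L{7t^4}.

L{t^n} = n!/s^(n+1). So L{7t^4} = 7·4!/s^5 = 168/s^5

Final answer: 168/s^5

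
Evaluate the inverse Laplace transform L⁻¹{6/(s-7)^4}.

L⁻¹{n!/(s-a)^(n+1)} = t^n·e^(at), so L⁻¹{6/(s-7)^4} = t^3·e^(7t)

Final answer: t^3·e^(7t)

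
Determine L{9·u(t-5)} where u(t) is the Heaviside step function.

L{u(t-a)} = e^(-as)/s. Here a=5, so L{u(t-5)} = e^(-5s)/s, and L{9·u(t-5)} = 9·e^(-5s)/s

Final answer: 9·e^(-5s)/s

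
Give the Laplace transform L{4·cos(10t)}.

L{cos(ωt)} = s/(s² + ω²), so L{cos(10t)} = s/(s² + 100). Then L{4·cos(10t)} = 4·s/(s² + 100) = 4s/(s² + 100)

Final answer: 4s/(s² + 100)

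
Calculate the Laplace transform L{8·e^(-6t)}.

L{e^(at)} = 1/(s-a), so L{e^(-6t)} = 1/(s+6). Then L{8·e^(-6t)} = 8/(s+6)

Final answer: 8/(s+6)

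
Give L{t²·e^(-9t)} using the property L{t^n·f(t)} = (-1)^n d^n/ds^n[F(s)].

L{e^(-9t)} = 1/(s+9). d/ds[1/(s+9)] = -1/(s+9)². d²/ds²[1/(s+9)] = 2/(s+9)³. So L{t²·e^(-9t)} = (-1)² · 2/(s+9)³ = 2/(s+9)³

Final answer: 2/(s+9)³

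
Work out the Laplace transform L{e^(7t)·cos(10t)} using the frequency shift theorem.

Frequency shift: L{e^(at)f(t)} = F(s-a). L{e^(7t)·cos(10t)} = (s-7)/((s-7)² + 100)

Final answer: (s-7)/((s-7)² + 100)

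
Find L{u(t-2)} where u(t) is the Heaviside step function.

L{u(t-a)} = e^(-as)/s. Here a=2, so L{u(t-2)} = e^(-2s)/s

Final answer: e^(-2s)/s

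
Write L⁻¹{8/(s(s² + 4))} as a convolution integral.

8/(s(s² + 4)) = (1/s)·(8/(s² + 4)) = L{1}·L{4·sin(2t)}. So f(t) = 1*(4·sin(2t)) = ∫₀ᵗ 4·sin(2τ) dτ

Final answer: ∫₀ᵗ 4·sin(2τ) dτ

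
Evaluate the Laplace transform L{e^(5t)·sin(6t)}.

L{e^(at)·sin(ωt)} = ω/((s-a)² + ω²), so L{e^(5t)·sin(6t)} = 6/((s-5)² + 36)

Final answer: 6/((s-5)² + 36)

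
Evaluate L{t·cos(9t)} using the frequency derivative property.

L{cos(9t)} = s/(s² + 81). Derivative: d/ds[s/(s² + 81)] = [(s² + 81) - s·2s]/(s² + 81)² = (81 - s²)/(s² + 81)². So L{t·cos(9t)} = -F'(s) = (s² - 81)/(s² + 81)²

Final answer: (s² - 81)/(s² + 81)²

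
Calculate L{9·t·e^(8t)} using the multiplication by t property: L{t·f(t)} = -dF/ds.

Using L{t^n·e^(at)} = n!/(s-a)^(n+1), L{t·e^(8t)} = 1/(s-8)^2, so L{9·t·e^(8t)} = 9·1/(s-8)^2 = 9/(s-8)^2

Final answer: 9/(s-8)^2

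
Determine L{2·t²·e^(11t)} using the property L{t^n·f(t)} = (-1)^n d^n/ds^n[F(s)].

L{e^(11t)} = 1/(s-11). d/ds[1/(s-11)] = -1/(s-11)². d²/ds²[1/(s-11)] = 2/(s-11)³. So L{t²·e^(11t)} = (-1)² · 2/(s-11)³ = 2/(s-11)³. Then L{2·t²·e^(11t)} = 2·2/(s-11)³ = 4/(s-11)³

Final answer: 4/(s-11)³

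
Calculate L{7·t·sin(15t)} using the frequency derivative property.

L{sin(15t)} = 15/(s² + 225). By L{t·f(t)} = -F'(s): -d/ds[15/(s² + 225)] = -(15)·(-2s)/(s² + 225)² = 30s/(s² + 225)². Then L{7·t·sin(15t)} = 7·30s/(s² + 225)² = 210s/(s² + 225)²

Final answer: 210s/(s² + 225)²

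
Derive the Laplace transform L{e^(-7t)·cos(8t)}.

L{e^(at)·cos(ωt)} = (s-a)/((s-a)² + ω²), so L{e^(-7t)·cos(8t)} = (s+7)/((s+7)² + 64)

Final answer: (s+7)/((s+7)² + 64)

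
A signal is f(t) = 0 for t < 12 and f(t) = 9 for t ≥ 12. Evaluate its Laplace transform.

f(t) = 9·u(t-12). L{u(t-12)} = e^(-12s)/s, so L{f(t)} = 9·e^(-12s)/s

Final answer: 9·e^(-12s)/s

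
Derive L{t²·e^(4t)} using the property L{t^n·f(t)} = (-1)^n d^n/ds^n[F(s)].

L{e^(4t)} = 1/(s-4). d/ds[1/(s-4)] = -1/(s-4)². d²/ds²[1/(s-4)] = 2/(s-4)³. So L{t²·e^(4t)} = (-1)² · 2/(s-4)³ = 2/(s-4)³

Final answer: 2/(s-4)³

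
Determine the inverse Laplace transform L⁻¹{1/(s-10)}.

L⁻¹{1/(s-a)} = e^(at), so L⁻¹{1/(s-10)} = e^(10t)

Final answer: e^(10t)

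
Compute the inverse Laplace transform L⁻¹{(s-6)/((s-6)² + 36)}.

Using frequency shift, L⁻¹{(s-6)/((s-6)² + 36)} = e^(6t)·cos(6t)

Final answer: e^(6t)·cos(6t)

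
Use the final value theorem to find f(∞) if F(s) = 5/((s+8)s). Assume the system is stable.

f(∞) = lim_{s→0} sF(s) = lim_{s→0} 5/(s+8) = 5/8

Final answer: 5/8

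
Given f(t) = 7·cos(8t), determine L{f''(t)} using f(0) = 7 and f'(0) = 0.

F(s) = 7s/(s² + 64). L{f''(t)} = s²F(s) - sf(0) - f'(0) = 7s³/(s² + 64) - 7s = (7s³ - 7s(s² + 64))/(s² + 64) = -448s/(s² + 64)

Final answer: -448s/(s² + 64)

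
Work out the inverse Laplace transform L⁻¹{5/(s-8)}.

L⁻¹{1/(s-a)} = e^(at), so L⁻¹{1/(s-8)} = e^(8t), and L⁻¹{5/(s-8)} = 5·e^(8t)

Final answer: 5·e^(8t)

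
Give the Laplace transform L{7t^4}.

L{7t^4} = 7 · L{t^4} = 7 · 24/s^5 = 168/s^5

Final answer: 168/s^5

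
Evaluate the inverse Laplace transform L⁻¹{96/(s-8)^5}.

L⁻¹{n!/(s-a)^(n+1)} = t^n·e^(at) with n=4, a=8. So L⁻¹{24/(s-8)^5} = t^4·e^(8t), and L⁻¹{96/(s-8)^5} = (96/24)·t^4·e^(8t) = 4·t^4·e^(8t)

Final answer: 4·t^4·e^(8t)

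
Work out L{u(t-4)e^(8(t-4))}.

u(t-a)f(t-a) with f(t)=e^(8t). L{e^(8t)} = 1/(s-8). By time shift: e^(-4s)/(s-8)

Final answer: e^(-4s)/(s-8)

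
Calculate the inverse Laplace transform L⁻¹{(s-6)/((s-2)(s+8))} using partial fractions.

Using partial fractions, f(t) = (-4e^(2t) + 14e^(-8t))/10

Final answer: (-4e^(2t) + 14e^(-8t))/10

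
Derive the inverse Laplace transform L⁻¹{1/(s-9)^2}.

L⁻¹{n!/(s-a)^(n+1)} = t^n·e^(at), so L⁻¹{1/(s-9)^2} = t·e^(9t)

Final answer: t·e^(9t)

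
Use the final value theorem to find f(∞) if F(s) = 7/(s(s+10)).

f(∞) = lim_{s→0} s·7/(s(s+10)) = lim_{s→0} 7/(s+10) = 7/10 = 7/10

Final answer: 7/10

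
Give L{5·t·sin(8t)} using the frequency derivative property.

L{sin(8t)} = 8/(s² + 64). By L{t·f(t)} = -F'(s): -d/ds[8/(s² + 64)] = -(8)·(-2s)/(s² + 64)² = 16s/(s² + 64)². Then L{5·t·sin(8t)} = 5·16s/(s² + 64)² = 80s/(s² + 64)²

Final answer: 80s/(s² + 64)²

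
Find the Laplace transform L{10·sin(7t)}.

L{sin(ωt)} = ω/(s² + ω²), so L{sin(7t)} = 7/(s² + 49). Then L{10·sin(7t)} = 10·7/(s² + 49) = 70/(s² + 49)

Final answer: 70/(s² + 49)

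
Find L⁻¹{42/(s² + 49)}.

This is the form c·a/(s² + a²) with a = 7, c = 6. L⁻¹ = 6·sin(7t)

Final answer: 6·sin(7t)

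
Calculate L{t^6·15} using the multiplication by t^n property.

L{15} = 15/s. d^1/ds^1[1/s] = -1/s². d^2/ds^2[1/s] = 2/s^3. d^3/ds^3[1/s] = -6/s^4. d^4/ds^4[1/s] = 24/s^5. d^5/ds^5[1/s] = -120/s^6. d^6/ds^6[1/s] = 720/s^7. So L{t^6} = (-1)^{6}·720/s^7 = 720/s^7. Then L{t^6·15} = 15·720/s^7 = 10800/s^7

Final answer: 10800/s^7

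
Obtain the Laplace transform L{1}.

L{1} = 1 · L{1} = 1/s

Final answer: 1/s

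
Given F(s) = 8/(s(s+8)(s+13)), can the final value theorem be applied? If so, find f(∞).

Poles of sF(s) = 8/((s+8)(s+13)) are at s = -8 and s = -13, both in the left half-plane. Theorem applies. f(∞) = lim_{s→0} sF(s) = 8/(8·13) = 1/13

Final answer: 1/13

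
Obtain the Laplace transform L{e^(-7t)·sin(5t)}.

L{e^(at)·sin(ωt)} = ω/((s-a)² + ω²), so L{e^(-7t)·sin(5t)} = 5/((s+7)² + 25)

Final answer: 5/((s+7)² + 25)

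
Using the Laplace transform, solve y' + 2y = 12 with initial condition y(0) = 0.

sY + 2Y = 12/s. Y = 12/(s(s+2)). Partial fractions: Y = 6/s - 6/(s+2)

Final answer: y(t) = 6(1 - e^(-2t))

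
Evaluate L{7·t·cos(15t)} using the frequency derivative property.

L{cos(15t)} = s/(s² + 225). Derivative: d/ds[s/(s² + 225)] = [(s² + 225) - s·2s]/(s² + 225)² = (225 - s²)/(s² + 225)². So L{t·cos(15t)} = -F'(s) = (s² - 225)/(s² + 225)². Then L{7·t·cos(15t)} = 7·(s² - 225)/(s² + 225)²

Final answer: 7·(s² - 225)/(s² + 225)²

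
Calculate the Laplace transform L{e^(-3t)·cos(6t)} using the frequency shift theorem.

Frequency shift: L{e^(at)f(t)} = F(s-a). L{e^(-3t)·cos(6t)} = (s+3)/((s+3)² + 36)

Final answer: (s+3)/((s+3)² + 36)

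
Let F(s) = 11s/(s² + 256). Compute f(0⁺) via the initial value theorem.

f(0⁺) = lim_{s→∞} s·11s/(s² + 256) = lim_{s→∞} 11s²/(s² + 256) = 11

Final answer: 11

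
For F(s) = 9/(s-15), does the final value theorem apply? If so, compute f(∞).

sF(s) = 9s/(s-15) has a pole at s = 15 in the right half-plane. Theorem does NOT apply (unstable system; f(t) = 9·e^(15t) grows without bound).

Final answer: Not applicable (unstable)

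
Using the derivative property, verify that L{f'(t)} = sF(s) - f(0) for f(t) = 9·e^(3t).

f'(t) = 27e^(3t). Direct: L{f'(t)} = 27/(s-3). Property: s·9/(s-3) - 9 = (9s - 9(s-3))/(s-3) = 27/(s-3). ✓

Final answer: 27/(s-3)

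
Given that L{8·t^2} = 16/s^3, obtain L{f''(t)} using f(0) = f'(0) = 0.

L{f''(t)} = s²F(s) - sf(0) - f'(0) = s²·16/s^3 - 0 - 0 = 16/s

Final answer: 16/s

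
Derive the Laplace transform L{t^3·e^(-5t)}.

L{t^n·e^(at)} = n!/(s-a)^(n+1), so L{t^3·e^(-5t)} = 6/(s+5)^4

Final answer: 6/(s+5)^4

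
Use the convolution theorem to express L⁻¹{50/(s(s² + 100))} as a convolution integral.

50/(s(s² + 100)) = (1/s)·(50/(s² + 100)) = L{1}·L{5·sin(10t)}. So f(t) = 1*(5·sin(10t)) = ∫₀ᵗ 5·sin(10τ) dτ

Final answer: ∫₀ᵗ 5·sin(10τ) dτ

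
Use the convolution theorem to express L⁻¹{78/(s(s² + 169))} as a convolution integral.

78/(s(s² + 169)) = (1/s)·(78/(s² + 169)) = L{1}·L{6·sin(13t)}. So f(t) = 1*(6·sin(13t)) = ∫₀ᵗ 6·sin(13τ) dτ

Final answer: ∫₀ᵗ 6·sin(13τ) dτ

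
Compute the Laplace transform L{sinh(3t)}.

L{sinh(ωt)} = ω/(s² - ω²), so L{sinh(3t)} = 3/(s² - 9)

Final answer: 3/(s² - 9)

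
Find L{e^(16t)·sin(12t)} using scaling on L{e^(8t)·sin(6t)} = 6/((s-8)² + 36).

Scaling with a=2: L{e^(16t)·sin(12t)} = (1/2) · 6/((s/2-8)² + 36). Simplifying: 12/((s-16)² + 144)

Final answer: 12/((s-16)² + 144)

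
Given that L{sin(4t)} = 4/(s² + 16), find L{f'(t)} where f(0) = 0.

L{f'(t)} = s·F(s) - f(0) = s·4/(s² + 16) - 0 = 4s/(s² + 16)

Final answer: 4s/(s² + 16)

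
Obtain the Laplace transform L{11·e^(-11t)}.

L{e^(at)} = 1/(s-a), so L{e^(-11t)} = 1/(s+11). Then L{11·e^(-11t)} = 11/(s+11)

Final answer: 11/(s+11)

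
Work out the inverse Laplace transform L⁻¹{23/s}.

L⁻¹{c/s} = c, so L⁻¹{23/s} = 23

Final answer: 23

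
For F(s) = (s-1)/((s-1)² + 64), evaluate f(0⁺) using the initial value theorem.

f(0⁺) = lim_{s→∞} sF(s) = lim_{s→∞} s(s-1)/((s-1)² + 64) = 1

Final answer: 1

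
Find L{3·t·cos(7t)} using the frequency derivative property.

L{cos(7t)} = s/(s² + 49). Derivative: d/ds[s/(s² + 49)] = [(s² + 49) - s·2s]/(s² + 49)² = (49 - s²)/(s² + 49)². So L{t·cos(7t)} = -F'(s) = (s² - 49)/(s² + 49)². Then L{3·t·cos(7t)} = 3·(s² - 49)/(s² + 49)²

Final answer: 3·(s² - 49)/(s² + 49)²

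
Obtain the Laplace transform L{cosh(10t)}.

L{cosh(ωt)} = s/(s² - ω²), so L{cosh(10t)} = s/(s² - 100)

Final answer: s/(s² - 100)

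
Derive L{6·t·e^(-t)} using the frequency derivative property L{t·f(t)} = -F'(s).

L{e^(-t)} = 1/(s+1). By frequency derivative: L{t·e^(-t)} = -d/ds[1/(s+1)] = -(-1)/(s+1)² = 1/(s+1)². Then L{6·t·e^(-t)} = 6·1/(s+1)² = 6/(s+1)²

Final answer: 6/(s+1)²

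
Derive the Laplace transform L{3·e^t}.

L{e^(at)} = 1/(s-a), so L{e^t} = 1/(s-1). Then L{3·e^t} = 3/(s-1)

Final answer: 3/(s-1)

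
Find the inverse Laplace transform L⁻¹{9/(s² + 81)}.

L⁻¹{9/(s² + 81)} = sin(9t)

Final answer: sin(9t)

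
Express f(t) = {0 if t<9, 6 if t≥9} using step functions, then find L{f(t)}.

f(t) = 6·u(t-9). L{u(t-9)} = e^(-9s)/s, so L{f(t)} = 6·e^(-9s)/s

Final answer: 6·e^(-9s)/s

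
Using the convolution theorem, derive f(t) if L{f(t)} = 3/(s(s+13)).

3/(s(s+13)) = (3/s)·(1/(s+13)) = L{3}·L{e^(-13t)}. By convolution, f(t) = 3*e^(-13t) = ∫₀ᵗ 3·e^(-13τ) dτ = 3·(1 - e^(-13t))/13

Final answer: 3·(1 - e^(-13t))/13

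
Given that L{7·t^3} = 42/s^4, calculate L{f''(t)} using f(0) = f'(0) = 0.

L{f''(t)} = s²F(s) - sf(0) - f'(0) = s²·42/s^4 - 0 - 0 = 42/s^2

Final answer: 42/s^2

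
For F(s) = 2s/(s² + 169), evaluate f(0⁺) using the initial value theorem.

f(0⁺) = lim_{s→∞} s·2s/(s² + 169) = lim_{s→∞} 2s²/(s² + 169) = 2

Final answer: 2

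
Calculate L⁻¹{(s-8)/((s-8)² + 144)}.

Using frequency shift: L⁻¹{(s-a)/((s-a)² + b²)} = e^(at)cos(bt). Here a=8, b=12

Final answer: e^(8t)·cos(12t)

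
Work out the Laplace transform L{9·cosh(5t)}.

L{cosh(ωt)} = s/(s² - ω²), so L{cosh(5t)} = s/(s² - 25). Then L{9·cosh(5t)} = 9·s/(s² - 25) = 9s/(s² - 25)

Final answer: 9s/(s² - 25)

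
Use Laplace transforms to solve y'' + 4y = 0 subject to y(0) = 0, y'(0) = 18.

L{y''} + 4L{y} = 0. s²Y - 0 - 18 + 4Y = 0. Y(s² + 4) = 18. Y = (18)/(s² + 4). Inverting: y(t) = 9sin(2t)

Final answer: y(t) = 9sin(2t)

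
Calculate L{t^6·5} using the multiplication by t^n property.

L{5} = 5/s. d^1/ds^1[1/s] = -1/s². d^2/ds^2[1/s] = 2/s^3. d^3/ds^3[1/s] = -6/s^4. d^4/ds^4[1/s] = 24/s^5. d^5/ds^5[1/s] = -120/s^6. d^6/ds^6[1/s] = 720/s^7. So L{t^6} = (-1)^{6}·720/s^7 = 720/s^7. Then L{t^6·5} = 5·720/s^7 = 3600/s^7

Final answer: 3600/s^7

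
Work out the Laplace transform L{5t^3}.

L{5t^3} = 5 · L{t^3} = 5 · 6/s^4 = 30/s^4

Final answer: 30/s^4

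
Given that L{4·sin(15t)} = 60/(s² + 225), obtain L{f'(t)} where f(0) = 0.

L{f'(t)} = s·F(s) - f(0) = s·60/(s² + 225) - 0 = 60s/(s² + 225)

Final answer: 60s/(s² + 225)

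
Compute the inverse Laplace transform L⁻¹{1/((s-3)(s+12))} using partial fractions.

Decompose: A/(s-3) + B/(s+12). A = 1/15, B = -1/15. f(t) = (e^(3t) - e^(-12t))/15

Final answer: (e^(3t) - e^(-12t))/15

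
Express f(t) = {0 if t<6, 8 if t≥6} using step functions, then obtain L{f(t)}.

f(t) = 8·u(t-6). L{u(t-6)} = e^(-6s)/s, so L{f(t)} = 8·e^(-6s)/s

Final answer: 8·e^(-6s)/s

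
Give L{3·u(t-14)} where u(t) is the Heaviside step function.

L{u(t-a)} = e^(-as)/s. Here a=14, so L{u(t-14)} = e^(-14s)/s, and L{3·u(t-14)} = 3·e^(-14s)/s

Final answer: 3·e^(-14s)/s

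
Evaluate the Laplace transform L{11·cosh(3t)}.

L{cosh(ωt)} = s/(s² - ω²), so L{cosh(3t)} = s/(s² - 9). Then L{11·cosh(3t)} = 11·s/(s² - 9) = 11s/(s² - 9)

Final answer: 11s/(s² - 9)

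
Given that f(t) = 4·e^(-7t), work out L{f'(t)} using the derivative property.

f(0) = 4, F(s) = 4/(s+7). L{f'(t)} = s·F(s) - f(0) = 4s/(s+7) - 4 = (4s - 4(s+7))/(s+7) = -28/(s+7)

Final answer: -28/(s+7)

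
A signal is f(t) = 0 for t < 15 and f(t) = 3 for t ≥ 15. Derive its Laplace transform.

f(t) = 3·u(t-15). L{u(t-15)} = e^(-15s)/s, so L{f(t)} = 3·e^(-15s)/s

Final answer: 3·e^(-15s)/s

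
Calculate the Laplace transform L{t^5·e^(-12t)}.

L{t^n·e^(at)} = n!/(s-a)^(n+1), so L{t^5·e^(-12t)} = 120/(s+12)^6

Final answer: 120/(s+12)^6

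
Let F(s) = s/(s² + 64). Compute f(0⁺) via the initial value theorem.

f(0⁺) = lim_{s→∞} s·s/(s² + 64) = lim_{s→∞} s²/(s² + 64) = 1

Final answer: 1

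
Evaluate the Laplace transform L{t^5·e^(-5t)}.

L{t^n·e^(at)} = n!/(s-a)^(n+1), so L{t^5·e^(-5t)} = 120/(s+5)^6

Final answer: 120/(s+5)^6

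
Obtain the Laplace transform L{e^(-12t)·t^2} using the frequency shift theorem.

L{e^(at)·t^n} = n!/(s-a)^(n+1), so L{e^(-12t)·t^2} = 2/(s+12)^3

Final answer: 2/(s+12)^3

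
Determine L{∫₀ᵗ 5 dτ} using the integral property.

L{∫₀ᵗ f(τ)dτ} = F(s)/s with f(t) = 5. F(s) = 5/s, so L{∫₀ᵗ 5 dτ} = (5/s)/s = 5/s². (Check: ∫₀ᵗ 5 dτ = 5t.)

Final answer: 5/s²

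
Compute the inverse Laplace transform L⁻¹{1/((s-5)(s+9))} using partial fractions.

Decompose: A/(s-5) + B/(s+9). A = 1/14, B = -1/14. f(t) = (e^(5t) - e^(-9t))/14

Final answer: (e^(5t) - e^(-9t))/14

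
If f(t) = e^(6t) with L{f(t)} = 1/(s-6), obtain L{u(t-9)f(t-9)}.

Time shift theorem: L{u(t-a)f(t-a)} = e^(-as)F(s). Here a=9, F(s) = 1/(s-6), so L{u(t-9)f(t-9)} = e^(-9s)·1/(s-6)

Final answer: e^(-9s)·1/(s-6)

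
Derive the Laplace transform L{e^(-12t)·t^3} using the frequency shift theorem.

L{e^(at)·t^n} = n!/(s-a)^(n+1), so L{e^(-12t)·t^3} = 6/(s+12)^4

Final answer: 6/(s+12)^4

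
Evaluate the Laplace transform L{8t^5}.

L{8t^5} = 8 · L{t^5} = 8 · 120/s^6 = 960/s^6

Final answer: 960/s^6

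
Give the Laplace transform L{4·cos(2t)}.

L{cos(ωt)} = s/(s² + ω²), so L{cos(2t)} = s/(s² + 4). Then L{4·cos(2t)} = 4·s/(s² + 4) = 4s/(s² + 4)

Final answer: 4s/(s² + 4)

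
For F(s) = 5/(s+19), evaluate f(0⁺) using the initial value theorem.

f(0⁺) = lim_{s→∞} s·5/(s+19) = lim_{s→∞} 5s/(s+19) = 5

Final answer: 5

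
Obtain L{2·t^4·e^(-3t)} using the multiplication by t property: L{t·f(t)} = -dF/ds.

Using L{t^n·e^(at)} = n!/(s-a)^(n+1), L{t^4·e^(-3t)} = 24/(s+3)^5, so L{2·t^4·e^(-3t)} = 2·24/(s+3)^5 = 48/(s+3)^5

Final answer: 48/(s+3)^5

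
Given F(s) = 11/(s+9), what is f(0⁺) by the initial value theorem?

f(0⁺) = lim_{s→∞} s·11/(s+9) = lim_{s→∞} 11s/(s+9) = 11

Final answer: 11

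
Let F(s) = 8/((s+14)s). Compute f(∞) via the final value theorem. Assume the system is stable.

f(∞) = lim_{s→0} sF(s) = lim_{s→0} 8/(s+14) = 4/7

Final answer: 4/7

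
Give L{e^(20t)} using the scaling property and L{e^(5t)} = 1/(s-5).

Using L{f(at)} = (1/a)F(s/a) with a=4 and f(t) = e^(5t): L{e^(20t)} = (1/4) · 1/((s/4)-5) = (1/4) · 4/(s-20) = 1/(s-20)

Final answer: 1/(s-20)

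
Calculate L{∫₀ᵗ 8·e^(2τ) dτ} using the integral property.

L{∫₀ᵗ f(τ)dτ} = F(s)/s with F(s) = 8/(s-2), so L{∫₀ᵗ 8·e^(2τ) dτ} = 8/(s(s-2))

Final answer: 8/(s(s-2))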